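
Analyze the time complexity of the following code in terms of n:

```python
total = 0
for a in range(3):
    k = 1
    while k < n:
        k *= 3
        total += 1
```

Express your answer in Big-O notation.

Each loop level contributes: 1 × log n. Multiplying the contributions gives O(log n).

Answer: O(log n)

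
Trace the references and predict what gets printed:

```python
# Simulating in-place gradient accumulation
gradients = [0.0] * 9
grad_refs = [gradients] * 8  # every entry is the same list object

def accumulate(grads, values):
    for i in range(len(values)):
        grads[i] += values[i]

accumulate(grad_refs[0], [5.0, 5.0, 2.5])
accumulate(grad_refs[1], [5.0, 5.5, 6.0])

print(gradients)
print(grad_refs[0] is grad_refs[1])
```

Key concept: gradient accumulation aliasing.
Step by step:
`gradients = [0.0] * 9` → gradients = [0.0, 0.0, 0.0, 0.0, 0.0, 0.0, 0.0, 0.0, 0.0]
`grad_refs = [gradients] * 8` → grad_refs = [[0.0, 0.0, 0.0, 0.0, 0.0, 0.0, 0.0, 0.0, 0.0], [0.0, 0.0, 0.0, 0.0, 0.0, 0.0, 0.0, 0.0, 0.0], [0.0, 0.0, 0.0, 0.0, 0.0, 0.0, 0.0, 0.0, 0.0], [0.0, 0.0, 0.0, 0.0, 0.0, 0.0, 0.0, 0.0, 0.0], [0.0, 0.0, 0.0, 0.0, 0.0, 0.0, 0.0, 0.0, 0.0], [0.0, 0.0, 0.0, 0.0, 0.0, 0.0, 0.0, 0.0, 0.0], [0.0, 0.0, 0.0, 0.0, 0.0, 0.0, 0.0, 0.0, 0.0], [0.0, 0.0, 0.0, 0.0, 0.0, 0.0, 0.0, 0.0, 0.0]]
`accumulate(grad_refs[0], [5.0, 5.0, 2.5])` → gradients = [5.0, 5.0, 2.5, 0.0, 0.0, 0.0, 0.0, 0.0, 0.0]; grad_refs = [[5.0, 5.0, 2.5, 0.0, 0.0, 0.0, 0.0, 0.0, 0.0], [5.0, 5.0, 2.5, 0.0, 0.0, 0.0, 0.0, 0.0, 0.0], [5.0, 5.0, 2.5, 0.0, 0.0, 0.0, 0.0, 0.0, 0.0], [5.0, 5.0, 2.5, 0.0, 0.0, 0.0, 0.0, 0.0, 0.0], [5.0, 5.0, 2.5, 0.0, 0.0, 0.0, 0.0, 0.0, 0.0], [5.0, 5.0, 2.5, 0.0, 0.0, 0.0, 0.0, 0.0, 0.0], [5.0, 5.0, 2.5, 0.0, 0.0, 0.0, 0.0, 0.0, 0.0], [5.0, 5.0, 2.5, 0.0, 0.0, 0.0, 0.0, 0.0, 0.0]]
`accumulate(grad_refs[1], [5.0, 5.5, 6.0])` → gradients = [10.0, 10.5, 8.5, 0.0, 0.0, 0.0, 0.0, 0.0, 0.0]; grad_refs = [[10.0, 10.5, 8.5, 0.0, 0.0, 0.0, 0.0, 0.0, 0.0], [10.0, 10.5, 8.5, 0.0, 0.0, 0.0, 0.0, 0.0, 0.0], [10.0, 10.5, 8.5, 0.0, 0.0, 0.0, 0.0, 0.0, 0.0], [10.0, 10.5, 8.5, 0.0, 0.0, 0.0, 0.0, 0.0, 0.0], [10.0, 10.5, 8.5, 0.0, 0.0, 0.0, 0.0, 0.0, 0.0], [10.0, 10.5, 8.5, 0.0, 0.0, 0.0, 0.0, 0.0, 0.0], [10.0, 10.5, 8.5, 0.0, 0.0, 0.0, 0.0, 0.0, 0.0], [10.0, 10.5, 8.5, 0.0, 0.0, 0.0, 0.0, 0.0, 0.0]]
`print(gradients)` → prints [10.0, 10.5, 8.5, 0.0, 0.0, 0.0, 0.0, 0.0, 0.0]
`print(grad_refs[0] is grad_refs[1])` → prints True

Answer:
[10.0, 10.5, 8.5, 0.0, 0.0, 0.0, 0.0, 0.0, 0.0]
True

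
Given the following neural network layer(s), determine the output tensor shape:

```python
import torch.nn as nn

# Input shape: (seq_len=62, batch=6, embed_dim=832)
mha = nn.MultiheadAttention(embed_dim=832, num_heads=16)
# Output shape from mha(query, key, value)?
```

Input: (62, 6, 832) -> Output: (62, 6, 832)

Answer: (62, 6, 832)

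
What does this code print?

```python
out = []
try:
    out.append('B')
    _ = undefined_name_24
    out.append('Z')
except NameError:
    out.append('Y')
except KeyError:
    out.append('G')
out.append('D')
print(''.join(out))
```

Execution trace: 'B' (try body) → 'Y' (except NameError) → 'D' (after the try/except). Output: BYD

Answer: BYD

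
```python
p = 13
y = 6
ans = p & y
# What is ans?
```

Trace:
`p = 13` → p = 13
`y = 6` → y = 6
`ans = p & y` → ans = 4
So ans = 4

Answer: 4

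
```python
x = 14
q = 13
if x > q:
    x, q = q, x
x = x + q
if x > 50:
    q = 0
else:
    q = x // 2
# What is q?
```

Trace:
`x = 14` → x = 14
`q = 13` → q = 13
`if x > q: ...` → x > q is True → x = 13; q = 14
`x = x + q` → x = 27
`if x > 50: ...` → x > 50 is False, take else branch → q = 13
So q = 13

Answer: 13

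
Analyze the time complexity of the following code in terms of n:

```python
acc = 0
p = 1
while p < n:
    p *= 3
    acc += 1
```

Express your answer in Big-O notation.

Each loop level contributes: log n. Multiplying the contributions gives O(log n).

Answer: O(log n)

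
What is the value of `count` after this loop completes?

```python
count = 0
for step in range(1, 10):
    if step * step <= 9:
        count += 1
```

Count numbers where step² ≤ 9
`count` takes the values: 0 → 1 → 2 → 3

Answer: 3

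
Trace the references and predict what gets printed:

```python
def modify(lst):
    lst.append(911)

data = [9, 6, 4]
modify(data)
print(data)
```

Key concept: function modifies passed list.
Step by step:
`data = [9, 6, 4]` → data = [9, 6, 4]
`modify(data)` → data = [9, 6, 4, 911]
`print(data)` → prints [9, 6, 4, 911]

Answer: [9, 6, 4, 911]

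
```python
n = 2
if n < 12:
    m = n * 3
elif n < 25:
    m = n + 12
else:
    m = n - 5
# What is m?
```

Trace:
`n = 2` → n = 2
`if n < 12: ...` → n < 12 is True → m = 6
So m = 6

Answer: 6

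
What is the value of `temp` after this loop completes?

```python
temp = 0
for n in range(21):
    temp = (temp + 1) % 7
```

Increment mod 7, 21 times = 0
`temp` takes the values: 0 → 1 → 2 → 3 → 4 → 5 → 6 → 0 → 1 → 2 → 3 → 4 → 5 → 6 → 0 → 1 → 2 → 3 → 4 → 5 → 6 → 0

Answer: 0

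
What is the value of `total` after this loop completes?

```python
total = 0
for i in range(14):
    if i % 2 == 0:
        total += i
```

Sum of even numbers 0 to 13
`total` takes the values: 0 → 2 → 6 → 12 → 20 → 30 → 42

Answer: 42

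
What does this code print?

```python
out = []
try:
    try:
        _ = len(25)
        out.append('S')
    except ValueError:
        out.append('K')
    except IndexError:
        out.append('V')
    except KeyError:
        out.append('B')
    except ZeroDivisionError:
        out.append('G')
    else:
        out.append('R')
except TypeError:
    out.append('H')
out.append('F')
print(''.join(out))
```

Execution trace: 'H' (outer except TypeError) → 'F' (after the try/except). Output: HF

Answer: HF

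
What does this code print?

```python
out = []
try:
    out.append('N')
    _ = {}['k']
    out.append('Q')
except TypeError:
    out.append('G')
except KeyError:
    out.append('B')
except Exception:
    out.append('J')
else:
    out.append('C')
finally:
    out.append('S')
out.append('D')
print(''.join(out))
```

Execution trace: 'N' (try body) → 'B' (except KeyError) → 'S' (finally) → 'D' (after the try/except). Output: NBSD

Answer: NBSD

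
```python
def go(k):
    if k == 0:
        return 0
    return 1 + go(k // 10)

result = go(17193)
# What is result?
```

Count of digits of 17193: 5

Answer: 5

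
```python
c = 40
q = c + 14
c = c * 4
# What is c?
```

Trace:
`c = 40` → c = 40
`q = c + 14` → q = 54
`c = c * 4` → c = 160
So c = 160

Answer: 160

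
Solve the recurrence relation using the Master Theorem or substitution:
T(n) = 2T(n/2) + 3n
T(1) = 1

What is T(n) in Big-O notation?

By Master Theorem: a=2, b=2, f(n)=3n. Since log_2(2) = 1 and f(n) = Θ(n^1), Case 2 applies. T(n) = O(n log n).

Answer: O(n log n)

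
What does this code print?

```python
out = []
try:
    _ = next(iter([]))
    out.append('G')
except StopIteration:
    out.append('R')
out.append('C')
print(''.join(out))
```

Execution trace: 'R' (except StopIteration) → 'C' (after the try/except). Output: RC

Answer: RC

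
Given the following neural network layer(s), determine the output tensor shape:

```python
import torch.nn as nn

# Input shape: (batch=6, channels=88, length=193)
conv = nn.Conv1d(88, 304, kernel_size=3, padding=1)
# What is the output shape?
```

Input: (6, 88, 193) -> Output: (6, 304, 193)

Answer: (6, 304, 193)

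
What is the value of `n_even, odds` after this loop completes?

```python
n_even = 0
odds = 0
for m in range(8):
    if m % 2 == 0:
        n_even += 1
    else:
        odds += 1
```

Count evens and odds in range(8)
`n_even, odds` takes the values: (0, 0) → (1, 0) → (1, 1) → (2, 1) → (2, 2) → (3, 2) → (3, 3) → (4, 3) → (4, 4)

Answer: 4, 4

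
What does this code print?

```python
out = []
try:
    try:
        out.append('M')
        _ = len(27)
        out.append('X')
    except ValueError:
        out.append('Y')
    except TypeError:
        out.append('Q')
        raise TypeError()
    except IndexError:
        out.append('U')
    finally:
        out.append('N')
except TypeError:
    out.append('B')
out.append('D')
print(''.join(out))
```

Execution trace: 'M' (inner try body) → 'Q' (inner except TypeError) → 'N' (inner finally) → 'B' (outer except TypeError) → 'D' (after the try/except). Output: MQNBD

Answer: MQNBD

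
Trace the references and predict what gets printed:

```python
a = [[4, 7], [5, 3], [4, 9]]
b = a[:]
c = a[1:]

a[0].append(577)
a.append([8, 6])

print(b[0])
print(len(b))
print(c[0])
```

Key concept: slice with nested mutation.
Step by step:
`a = [[4, 7], [5, 3], [4, 9]]` → a = [[4, 7], [5, 3], [4, 9]]
`b = a[:]` → b = [[4, 7], [5, 3], [4, 9]]
`c = a[1:]` → c = [[5, 3], [4, 9]]
`a[0].append(577)` → a = [[4, 7, 577], [5, 3], [4, 9]]; b = [[4, 7, 577], [5, 3], [4, 9]]
`a.append([8, 6])` → a = [[4, 7, 577], [5, 3], [4, 9], [8, 6]]
`print(b[0])` → prints [4, 7, 577]
`print(len(b))` → prints 3
`print(c[0])` → prints [5, 3]

Answer:
[4, 7, 577]
3
[5, 3]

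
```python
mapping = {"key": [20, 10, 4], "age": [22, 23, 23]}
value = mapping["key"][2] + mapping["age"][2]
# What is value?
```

Trace:
`mapping = {"key": [20, 10, 4], "age": [22, 23, 23]}` → mapping = {'key': [20, 10, 4], 'age': [22, 23, 23]}
`value = mapping["key"][2] + mapping["age"][2]` → value = 27
So value = 27

Answer: 27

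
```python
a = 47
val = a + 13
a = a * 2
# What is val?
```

Trace:
`a = 47` → a = 47
`val = a + 13` → val = 60
`a = a * 2` → a = 94
So val = 60

Answer: 60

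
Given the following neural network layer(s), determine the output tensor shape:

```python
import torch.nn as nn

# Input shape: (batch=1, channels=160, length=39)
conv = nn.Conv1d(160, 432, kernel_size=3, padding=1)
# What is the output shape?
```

Input: (1, 160, 39) -> Output: (1, 432, 39)

Answer: (1, 432, 39)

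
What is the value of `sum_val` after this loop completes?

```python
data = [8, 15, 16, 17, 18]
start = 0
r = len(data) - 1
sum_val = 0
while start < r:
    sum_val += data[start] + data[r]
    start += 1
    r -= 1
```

Sum of pairs from ends
`sum_val` takes the values: 0 → 26 → 58

Answer: 58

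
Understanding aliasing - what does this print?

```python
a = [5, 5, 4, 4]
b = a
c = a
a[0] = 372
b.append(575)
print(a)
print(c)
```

Key concept: multiple aliases.
Step by step:
`a = [5, 5, 4, 4]` → a = [5, 5, 4, 4]
`b = a` → b = [5, 5, 4, 4] (same object as a)
`c = a` → c = [5, 5, 4, 4] (same object as a, b)
`a[0] = 372` → a = [372, 5, 4, 4] (same object as b, c); b = [372, 5, 4, 4] (same object as a, c); c = [372, 5, 4, 4] (same object as a, b)
`b.append(575)` → a = [372, 5, 4, 4, 575] (same object as b, c); b = [372, 5, 4, 4, 575] (same object as a, c); c = [372, 5, 4, 4, 575] (same object as a, b)
`print(a)` → prints [372, 5, 4, 4, 575]
`print(c)` → prints [372, 5, 4, 4, 575]

Answer:
[372, 5, 4, 4, 575]
[372, 5, 4, 4, 575]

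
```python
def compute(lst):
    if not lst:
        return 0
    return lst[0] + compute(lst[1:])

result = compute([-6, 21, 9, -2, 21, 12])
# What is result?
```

(-6) + 21 + 9 + (-2) + 21 + 12 + 0 = 55

Answer: 55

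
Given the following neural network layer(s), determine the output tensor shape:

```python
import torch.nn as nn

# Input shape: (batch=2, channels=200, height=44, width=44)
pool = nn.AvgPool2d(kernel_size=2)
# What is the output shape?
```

Input: (2, 200, 44, 44) -> Output: (2, 200, 22, 22)

Answer: (2, 200, 22, 22)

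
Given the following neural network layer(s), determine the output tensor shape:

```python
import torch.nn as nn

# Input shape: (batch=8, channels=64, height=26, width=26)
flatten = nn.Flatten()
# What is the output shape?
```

Input: (8, 64, 26, 26) -> Output: (8, 43264)

Answer: (8, 43264)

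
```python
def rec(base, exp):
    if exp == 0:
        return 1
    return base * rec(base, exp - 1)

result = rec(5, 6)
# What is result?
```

rec(5, 6) = 5 * 5 * 5 * 5 * 5 * 5 = 15625

Answer: 15625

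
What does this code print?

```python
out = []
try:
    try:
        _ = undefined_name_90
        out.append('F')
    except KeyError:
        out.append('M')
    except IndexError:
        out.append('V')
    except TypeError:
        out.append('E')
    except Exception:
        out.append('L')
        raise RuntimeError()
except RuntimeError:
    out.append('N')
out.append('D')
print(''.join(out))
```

Execution trace: 'L' (inner except Exception) → 'N' (outer except RuntimeError) → 'D' (after the try/except). Output: LND

Answer: LND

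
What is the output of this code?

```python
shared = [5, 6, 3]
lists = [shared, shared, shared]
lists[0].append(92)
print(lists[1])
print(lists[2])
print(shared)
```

Key concept: list of same reference.
Step by step:
`shared = [5, 6, 3]` → shared = [5, 6, 3]
`lists = [shared, shared, shared]` → lists = [[5, 6, 3], [5, 6, 3], [5, 6, 3]]
`lists[0].append(92)` → shared = [5, 6, 3, 92]; lists = [[5, 6, 3, 92], [5, 6, 3, 92], [5, 6, 3, 92]]
`print(lists[1])` → prints [5, 6, 3, 92]
`print(lists[2])` → prints [5, 6, 3, 92]
`print(shared)` → prints [5, 6, 3, 92]

Answer:
[5, 6, 3, 92]
[5, 6, 3, 92]
[5, 6, 3, 92]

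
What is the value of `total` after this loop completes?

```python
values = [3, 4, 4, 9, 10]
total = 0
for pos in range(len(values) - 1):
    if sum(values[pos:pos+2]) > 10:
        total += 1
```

Count windows with sum > 10
`total` takes the values: 0 → 1 → 2

Answer: 2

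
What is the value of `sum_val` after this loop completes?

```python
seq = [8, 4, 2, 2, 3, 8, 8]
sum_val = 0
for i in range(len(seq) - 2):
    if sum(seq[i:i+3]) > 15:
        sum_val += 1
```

Count windows with sum > 15
`sum_val` takes the values: 0 → 1

Answer: 1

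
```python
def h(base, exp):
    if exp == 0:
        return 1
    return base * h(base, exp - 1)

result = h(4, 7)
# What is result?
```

h(4, 7) = 4 * 4 * 4 * 4 * 4 * 4 * 4 = 16384

Answer: 16384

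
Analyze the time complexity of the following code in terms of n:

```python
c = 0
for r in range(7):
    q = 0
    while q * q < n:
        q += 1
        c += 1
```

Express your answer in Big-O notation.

Each loop level contributes: 1 × √n. Multiplying the contributions gives O(√n).

Answer: O(√n)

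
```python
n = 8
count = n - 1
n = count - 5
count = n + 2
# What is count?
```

Trace:
`n = 8` → n = 8
`count = n - 1` → count = 7
`n = count - 5` → n = 2
`count = n + 2` → count = 4
So count = 4

Answer: 4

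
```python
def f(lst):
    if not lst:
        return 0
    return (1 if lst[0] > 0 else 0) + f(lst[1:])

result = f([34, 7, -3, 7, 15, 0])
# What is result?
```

Count of positive elements in [34, 7, -3, 7, 15, 0] = 4

Answer: 4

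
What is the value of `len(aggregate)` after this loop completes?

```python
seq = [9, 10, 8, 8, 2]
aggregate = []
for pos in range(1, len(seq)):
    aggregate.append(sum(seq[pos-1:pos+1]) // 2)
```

Number of 2-element averages
`aggregate` takes the values: [] → [9] → [9, 9] → [9, 9, 8] → [9, 9, 8, 5]
So `len(aggregate)` = 4

Answer: 4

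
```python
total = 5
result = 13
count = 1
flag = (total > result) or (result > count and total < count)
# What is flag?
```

Trace:
`total = 5` → total = 5
`result = 13` → result = 13
`count = 1` → count = 1
`flag = (total > result) or (result > count and total < count)` → flag = False
So flag = False

Answer: False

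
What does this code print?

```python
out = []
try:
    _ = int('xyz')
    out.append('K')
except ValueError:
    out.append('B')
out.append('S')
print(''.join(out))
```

Execution trace: 'B' (except ValueError) → 'S' (after the try/except). Output: BS

Answer: BS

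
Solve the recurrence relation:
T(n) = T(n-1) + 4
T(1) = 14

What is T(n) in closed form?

Unrolling: T(n) = T(1) + 4·(n-1) = 14 + 4(n-1) = 4n + 10.

Answer: T(n) = 4n + 10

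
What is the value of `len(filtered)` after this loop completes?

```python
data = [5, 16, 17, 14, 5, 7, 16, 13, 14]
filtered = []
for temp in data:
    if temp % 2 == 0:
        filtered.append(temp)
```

Count even numbers in [5, 16, 17, 14, 5, 7, 16, 13, 14]
`filtered` takes the values: [] → [16] → [16, 14] → [16, 14, 16] → [16, 14, 16, 14]
So `len(filtered)` = 4

Answer: 4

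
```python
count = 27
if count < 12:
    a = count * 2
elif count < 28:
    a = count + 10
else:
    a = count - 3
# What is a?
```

Trace:
`count = 27` → count = 27
`if count < 12: ...` → count < 12 is False, count < 28 is True → a = 37
So a = 37

Answer: 37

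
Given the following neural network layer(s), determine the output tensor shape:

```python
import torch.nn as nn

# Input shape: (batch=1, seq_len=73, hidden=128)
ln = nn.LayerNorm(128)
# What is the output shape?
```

Input: (1, 73, 128) -> Output: (1, 73, 128)

Answer: (1, 73, 128)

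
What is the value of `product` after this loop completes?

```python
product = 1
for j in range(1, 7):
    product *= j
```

6! = 720
`product` takes the values: 1 → 2 → 6 → 24 → 120 → 720

Answer: 720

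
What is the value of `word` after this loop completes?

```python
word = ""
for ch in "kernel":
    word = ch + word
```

Reverse 'kernel'
`word` takes the values: "" → "k" → "ek" → "rek" → "nrek" → "enrek" → "lenrek"

Answer: "lenrek"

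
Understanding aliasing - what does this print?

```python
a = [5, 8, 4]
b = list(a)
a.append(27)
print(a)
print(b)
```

Key concept: list() constructor creates copy.
Step by step:
`a = [5, 8, 4]` → a = [5, 8, 4]
`b = list(a)` → b = [5, 8, 4]
`a.append(27)` → a = [5, 8, 4, 27]
`print(a)` → prints [5, 8, 4, 27]
`print(b)` → prints [5, 8, 4]

Answer:
[5, 8, 4, 27]
[5, 8, 4]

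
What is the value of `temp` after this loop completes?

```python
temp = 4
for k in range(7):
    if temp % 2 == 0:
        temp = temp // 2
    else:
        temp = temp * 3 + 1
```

Collatz-style transformation from 4
`temp` takes the values: 4 → 2 → 1 → 4 → 2 → 1 → 4 → 2

Answer: 2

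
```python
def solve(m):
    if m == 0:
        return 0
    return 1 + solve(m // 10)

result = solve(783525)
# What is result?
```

Count of digits of 783525: 6

Answer: 6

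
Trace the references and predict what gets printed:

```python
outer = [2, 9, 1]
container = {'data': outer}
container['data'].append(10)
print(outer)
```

Key concept: dict holds reference to list.
Step by step:
`outer = [2, 9, 1]` → outer = [2, 9, 1]
`container = {'data': outer}` → container = {'data': [2, 9, 1]}
`container['data'].append(10)` → outer = [2, 9, 1, 10]; container = {'data': [2, 9, 1, 10]}
`print(outer)` → prints [2, 9, 1, 10]

Answer: [2, 9, 1, 10]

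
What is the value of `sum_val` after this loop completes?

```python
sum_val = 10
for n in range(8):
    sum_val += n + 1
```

Start at 10, add 1 to 8 = 46
`sum_val` takes the values: 10 → 11 → 13 → 16 → 20 → 25 → 31 → 38 → 46

Answer: 46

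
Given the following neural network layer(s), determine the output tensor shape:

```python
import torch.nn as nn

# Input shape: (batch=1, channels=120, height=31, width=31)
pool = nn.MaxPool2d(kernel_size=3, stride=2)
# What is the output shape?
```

Input: (1, 120, 31, 31) -> Output: (1, 120, 15, 15)

Answer: (1, 120, 15, 15)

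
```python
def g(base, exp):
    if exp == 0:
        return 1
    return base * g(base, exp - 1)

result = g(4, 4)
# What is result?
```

g(4, 4) = 4 * 4 * 4 * 4 = 256

Answer: 256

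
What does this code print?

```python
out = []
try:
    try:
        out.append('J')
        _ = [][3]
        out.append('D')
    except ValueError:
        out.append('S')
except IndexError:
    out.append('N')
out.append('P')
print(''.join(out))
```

Execution trace: 'J' (try body) → 'N' (outer except IndexError) → 'P' (after the try/except). Output: JNP

Answer: JNP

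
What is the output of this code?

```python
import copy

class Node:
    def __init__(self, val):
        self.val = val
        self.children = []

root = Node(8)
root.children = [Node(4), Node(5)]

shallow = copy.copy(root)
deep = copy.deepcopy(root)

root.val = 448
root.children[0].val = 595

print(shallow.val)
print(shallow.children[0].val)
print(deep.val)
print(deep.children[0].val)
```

Key concept: deep copy with custom objects.
Step by step:
`root = Node(8)` → root = Node(val=8, children=[])
`root.children = [Node(4), Node(5)]` → root = Node(val=8, children=[Node(val=4, children=[]), Node(val=5, children=[])])
`shallow = copy.copy(root)` → shallow = Node(val=8, children=[Node(val=4, children=[]), Node(val=5, children=[])])
`deep = copy.deepcopy(root)` → deep = Node(val=8, children=[Node(val=4, children=[]), Node(val=5, children=[])])
`root.val = 448` → root = Node(val=448, children=[Node(val=4, children=[]), Node(val=5, children=[])])
`root.children[0].val = 595` → root = Node(val=448, children=[Node(val=595, children=[]), Node(val=5, children=[])]); shallow = Node(val=8, children=[Node(val=595, children=[]), Node(val=5, children=[])])
`print(shallow.val)` → prints 8
`print(shallow.children[0].val)` → prints 595
`print(deep.val)` → prints 8
`print(deep.children[0].val)` → prints 4

Answer:
8
595
8
4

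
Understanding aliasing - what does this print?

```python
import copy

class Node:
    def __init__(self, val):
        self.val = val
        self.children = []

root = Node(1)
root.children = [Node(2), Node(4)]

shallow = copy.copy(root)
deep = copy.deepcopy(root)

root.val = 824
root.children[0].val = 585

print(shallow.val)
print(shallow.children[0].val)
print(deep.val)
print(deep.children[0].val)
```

Key concept: deep copy with custom objects.
Step by step:
`root = Node(1)` → root = Node(val=1, children=[])
`root.children = [Node(2), Node(4)]` → root = Node(val=1, children=[Node(val=2, children=[]), Node(val=4, children=[])])
`shallow = copy.copy(root)` → shallow = Node(val=1, children=[Node(val=2, children=[]), Node(val=4, children=[])])
`deep = copy.deepcopy(root)` → deep = Node(val=1, children=[Node(val=2, children=[]), Node(val=4, children=[])])
`root.val = 824` → root = Node(val=824, children=[Node(val=2, children=[]), Node(val=4, children=[])])
`root.children[0].val = 585` → root = Node(val=824, children=[Node(val=585, children=[]), Node(val=4, children=[])]); shallow = Node(val=1, children=[Node(val=585, children=[]), Node(val=4, children=[])])
`print(shallow.val)` → prints 1
`print(shallow.children[0].val)` → prints 585
`print(deep.val)` → prints 1
`print(deep.children[0].val)` → prints 2

Answer:
1
585
1
2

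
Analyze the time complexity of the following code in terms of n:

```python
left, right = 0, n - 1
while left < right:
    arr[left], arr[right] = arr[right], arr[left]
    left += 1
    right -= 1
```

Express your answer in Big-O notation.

This is In-place array reversal. Time complexity: O(n).

Answer: O(n)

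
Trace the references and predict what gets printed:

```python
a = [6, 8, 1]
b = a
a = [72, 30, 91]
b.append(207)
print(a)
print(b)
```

Key concept: rebinding vs mutation: a is rebound to a new list, b still points at the original.
Step by step:
`a = [6, 8, 1]` → a = [6, 8, 1]
`b = a` → b = [6, 8, 1] (same object as a)
`a = [72, 30, 91]` → a = [72, 30, 91]
`b.append(207)` → b = [6, 8, 1, 207]
`print(a)` → prints [72, 30, 91]
`print(b)` → prints [6, 8, 1, 207]

Answer:
[72, 30, 91]
[6, 8, 1, 207]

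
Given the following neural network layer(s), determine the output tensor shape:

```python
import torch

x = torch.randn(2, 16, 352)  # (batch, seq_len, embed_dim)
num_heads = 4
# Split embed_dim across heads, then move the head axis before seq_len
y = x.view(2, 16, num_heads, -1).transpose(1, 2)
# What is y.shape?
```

Input: (2, 16, 352) -> head_dim = 352 // 4 = 88; after view: (2, 16, 4, 88) -> after transpose(1, 2): (2, 4, 16, 88) -> Output: (2, 4, 16, 88)

Answer: (2, 4, 16, 88)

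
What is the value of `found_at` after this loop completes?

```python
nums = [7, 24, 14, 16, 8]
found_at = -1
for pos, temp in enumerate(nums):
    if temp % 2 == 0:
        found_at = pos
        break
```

First even number index in [7, 24, 14, 16, 8]
`found_at` takes the values: -1 → 1

Answer: 1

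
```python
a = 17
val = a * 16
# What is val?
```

Trace:
`a = 17` → a = 17
`val = a * 16` → val = 272
So val = 272

Answer: 272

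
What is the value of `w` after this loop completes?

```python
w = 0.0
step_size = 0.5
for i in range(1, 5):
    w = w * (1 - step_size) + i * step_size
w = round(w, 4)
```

Moving average with lr=0.5
`w` takes the values: 0.0 → 0.5 → 1.25 → 2.125 → 3.0625

Answer: 3.0625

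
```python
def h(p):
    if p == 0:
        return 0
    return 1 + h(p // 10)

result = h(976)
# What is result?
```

Count of digits of 976: 3

Answer: 3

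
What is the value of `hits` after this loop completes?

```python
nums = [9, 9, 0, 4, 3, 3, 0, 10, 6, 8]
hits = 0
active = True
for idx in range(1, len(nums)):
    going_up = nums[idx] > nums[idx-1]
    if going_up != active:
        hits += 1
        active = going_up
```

Count direction changes in [9, 9, 0, 4, 3, 3, 0, 10, 6, 8]
`hits` takes the values: 0 → 1 → 2 → 3 → 4 → 5 → 6

Answer: 6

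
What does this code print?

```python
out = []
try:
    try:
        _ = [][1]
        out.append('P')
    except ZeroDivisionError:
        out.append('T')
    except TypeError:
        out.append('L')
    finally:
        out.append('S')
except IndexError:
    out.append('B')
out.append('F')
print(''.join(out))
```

Execution trace: 'S' (inner finally) → 'B' (outer except IndexError) → 'F' (after the try/except). Output: SBF

Answer: SBF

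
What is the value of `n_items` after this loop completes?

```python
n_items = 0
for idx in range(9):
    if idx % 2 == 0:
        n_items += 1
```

Count numbers divisible by 2 in range(9)
`n_items` takes the values: 0 → 1 → 2 → 3 → 4 → 5

Answer: 5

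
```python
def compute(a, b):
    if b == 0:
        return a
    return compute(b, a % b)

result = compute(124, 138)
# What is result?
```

compute(124, 138) -> compute(138, 124) -> compute(124, 14) -> compute(14, 12) -> compute(12, 2) -> compute(2, 0) -> 2

Answer: 2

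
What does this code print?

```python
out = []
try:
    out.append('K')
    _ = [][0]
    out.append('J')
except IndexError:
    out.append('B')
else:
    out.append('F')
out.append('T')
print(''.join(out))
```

Execution trace: 'K' (try body) → 'B' (except IndexError) → 'T' (after the try/except). Output: KBT

Answer: KBT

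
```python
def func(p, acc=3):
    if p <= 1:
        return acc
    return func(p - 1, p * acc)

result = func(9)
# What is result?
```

Accumulator trace (n, acc): (9, 3) -> (8, 27) -> (7, 216) -> (6, 1512) -> (5, 9072) -> (4, 45360) -> (3, 181440) -> (2, 544320) -> (1, 1088640) -> return 1088640

Answer: 1088640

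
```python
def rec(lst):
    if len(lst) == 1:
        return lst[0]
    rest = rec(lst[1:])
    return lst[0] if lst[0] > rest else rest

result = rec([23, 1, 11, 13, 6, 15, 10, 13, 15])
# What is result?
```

Recursive max over [23, 1, 11, 13, 6, 15, 10, 13, 15] = 23

Answer: 23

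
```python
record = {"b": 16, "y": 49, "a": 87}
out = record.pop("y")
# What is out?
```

Trace:
`record = {"b": 16, "y": 49, "a": 87}` → record = {'b': 16, 'y': 49, 'a': 87}
`out = record.pop("y")` → record = {'b': 16, 'a': 87}; out = 49
So out = 49

Answer: 49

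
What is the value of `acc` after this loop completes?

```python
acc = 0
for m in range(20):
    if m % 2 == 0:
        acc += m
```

Sum of even numbers 0 to 19
`acc` takes the values: 0 → 2 → 6 → 12 → 20 → 30 → 42 → 56 → 72 → 90

Answer: 90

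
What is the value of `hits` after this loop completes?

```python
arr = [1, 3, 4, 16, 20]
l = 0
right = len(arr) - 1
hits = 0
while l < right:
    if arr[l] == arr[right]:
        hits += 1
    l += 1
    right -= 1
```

Count matching pairs from ends
`hits` takes the values: 0

Answer: 0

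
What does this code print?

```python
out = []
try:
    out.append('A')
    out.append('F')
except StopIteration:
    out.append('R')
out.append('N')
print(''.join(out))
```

Execution trace: 'A' (try body) → 'F' (try body, no exception) → 'N' (after the try/except). Output: AFN

Answer: AFN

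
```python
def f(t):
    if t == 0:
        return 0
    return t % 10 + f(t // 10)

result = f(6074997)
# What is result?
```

Sum of digits of 6074997: 7 + 9 + 9 + 4 + 7 + 0 + 6 = 42

Answer: 42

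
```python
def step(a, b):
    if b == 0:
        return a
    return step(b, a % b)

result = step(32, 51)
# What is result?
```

step(32, 51) -> step(51, 32) -> step(32, 19) -> step(19, 13) -> step(13, 6) -> step(6, 1) -> step(1, 0) -> 1

Answer: 1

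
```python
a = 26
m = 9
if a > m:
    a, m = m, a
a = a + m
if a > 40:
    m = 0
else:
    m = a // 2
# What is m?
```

Trace:
`a = 26` → a = 26
`m = 9` → m = 9
`if a > m: ...` → a > m is True → a = 9; m = 26
`a = a + m` → a = 35
`if a > 40: ...` → a > 40 is False, take else branch → m = 17
So m = 17

Answer: 17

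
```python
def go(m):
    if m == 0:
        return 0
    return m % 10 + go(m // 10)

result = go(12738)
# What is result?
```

Sum of digits of 12738: 8 + 3 + 7 + 2 + 1 = 21

Answer: 21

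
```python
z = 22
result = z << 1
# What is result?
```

Trace:
`z = 22` → z = 22
`result = z << 1` → result = 44
So result = 44

Answer: 44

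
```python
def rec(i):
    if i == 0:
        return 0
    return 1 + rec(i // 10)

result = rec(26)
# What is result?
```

Count of digits of 26: 2

Answer: 2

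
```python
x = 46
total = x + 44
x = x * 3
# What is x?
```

Trace:
`x = 46` → x = 46
`total = x + 44` → total = 90
`x = x * 3` → x = 138
So x = 138

Answer: 138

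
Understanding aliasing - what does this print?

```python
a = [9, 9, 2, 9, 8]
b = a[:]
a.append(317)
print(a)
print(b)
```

Key concept: slice [:] creates copy.
Step by step:
`a = [9, 9, 2, 9, 8]` → a = [9, 9, 2, 9, 8]
`b = a[:]` → b = [9, 9, 2, 9, 8]
`a.append(317)` → a = [9, 9, 2, 9, 8, 317]
`print(a)` → prints [9, 9, 2, 9, 8, 317]
`print(b)` → prints [9, 9, 2, 9, 8]

Answer:
[9, 9, 2, 9, 8, 317]
[9, 9, 2, 9, 8]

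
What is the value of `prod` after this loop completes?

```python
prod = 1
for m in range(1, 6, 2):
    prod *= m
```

Product of 1, 3, 5, ... up to 5
`prod` takes the values: 1 → 3 → 15

Answer: 15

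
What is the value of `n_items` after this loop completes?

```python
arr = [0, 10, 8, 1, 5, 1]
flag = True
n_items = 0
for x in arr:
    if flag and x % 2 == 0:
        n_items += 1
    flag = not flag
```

Count even values at even positions
`n_items` takes the values: 0 → 1 → 2

Answer: 2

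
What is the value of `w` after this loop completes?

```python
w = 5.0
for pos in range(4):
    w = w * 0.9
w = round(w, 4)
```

Exponential decay: 5.0 * 0.9^4
`w` takes the values: 5.0 → 4.5 → 4.05 → 3.645 → 3.2805

Answer: 3.2805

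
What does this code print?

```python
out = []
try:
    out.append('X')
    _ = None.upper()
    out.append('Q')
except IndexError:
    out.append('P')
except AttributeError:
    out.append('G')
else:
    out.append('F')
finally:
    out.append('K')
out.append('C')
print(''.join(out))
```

Execution trace: 'X' (try body) → 'G' (except AttributeError) → 'K' (finally) → 'C' (after the try/except). Output: XGKC

Answer: XGKC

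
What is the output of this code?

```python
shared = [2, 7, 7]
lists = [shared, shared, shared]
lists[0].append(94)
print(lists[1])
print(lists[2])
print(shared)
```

Key concept: list of same reference.
Step by step:
`shared = [2, 7, 7]` → shared = [2, 7, 7]
`lists = [shared, shared, shared]` → lists = [[2, 7, 7], [2, 7, 7], [2, 7, 7]]
`lists[0].append(94)` → shared = [2, 7, 7, 94]; lists = [[2, 7, 7, 94], [2, 7, 7, 94], [2, 7, 7, 94]]
`print(lists[1])` → prints [2, 7, 7, 94]
`print(lists[2])` → prints [2, 7, 7, 94]
`print(shared)` → prints [2, 7, 7, 94]

Answer:
[2, 7, 7, 94]
[2, 7, 7, 94]
[2, 7, 7, 94]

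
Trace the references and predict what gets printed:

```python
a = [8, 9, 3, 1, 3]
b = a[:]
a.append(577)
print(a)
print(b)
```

Key concept: slice [:] creates copy.
Step by step:
`a = [8, 9, 3, 1, 3]` → a = [8, 9, 3, 1, 3]
`b = a[:]` → b = [8, 9, 3, 1, 3]
`a.append(577)` → a = [8, 9, 3, 1, 3, 577]
`print(a)` → prints [8, 9, 3, 1, 3, 577]
`print(b)` → prints [8, 9, 3, 1, 3]

Answer:
[8, 9, 3, 1, 3, 577]
[8, 9, 3, 1, 3]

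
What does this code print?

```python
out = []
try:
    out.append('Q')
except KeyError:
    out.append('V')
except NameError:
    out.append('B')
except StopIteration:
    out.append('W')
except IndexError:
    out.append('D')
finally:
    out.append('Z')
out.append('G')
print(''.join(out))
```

Execution trace: 'Q' (try body, no exception) → 'Z' (finally) → 'G' (after the try/except). Output: QZG

Answer: QZG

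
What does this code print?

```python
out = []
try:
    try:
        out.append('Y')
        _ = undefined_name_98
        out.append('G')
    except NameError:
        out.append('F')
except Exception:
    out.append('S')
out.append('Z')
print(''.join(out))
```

Execution trace: 'Y' (inner try body) → 'F' (inner except NameError) → 'Z' (after the try/except). Output: YFZ

Answer: YFZ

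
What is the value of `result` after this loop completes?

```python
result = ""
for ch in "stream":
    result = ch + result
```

Reverse 'stream'
`result` takes the values: "" → "s" → "ts" → "rts" → "erts" → "aerts" → "maerts"

Answer: "maerts"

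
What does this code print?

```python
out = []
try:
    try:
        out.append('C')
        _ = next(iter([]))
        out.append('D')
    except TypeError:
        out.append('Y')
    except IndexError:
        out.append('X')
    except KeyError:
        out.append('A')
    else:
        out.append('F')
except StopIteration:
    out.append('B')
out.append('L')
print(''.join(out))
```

Execution trace: 'C' (try body) → 'B' (outer except StopIteration) → 'L' (after the try/except). Output: CBL

Answer: CBL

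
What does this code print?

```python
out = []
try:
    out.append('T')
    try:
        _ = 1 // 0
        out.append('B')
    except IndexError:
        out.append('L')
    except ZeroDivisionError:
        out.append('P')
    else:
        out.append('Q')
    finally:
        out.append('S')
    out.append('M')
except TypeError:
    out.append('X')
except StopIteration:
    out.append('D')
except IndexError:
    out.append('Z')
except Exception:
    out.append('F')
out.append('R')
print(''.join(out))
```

Execution trace: 'T' (try body) → 'P' (inner except ZeroDivisionError) → 'S' (inner finally) → 'M' (try body, no exception) → 'R' (after the try/except). Output: TPSMR

Answer: TPSMR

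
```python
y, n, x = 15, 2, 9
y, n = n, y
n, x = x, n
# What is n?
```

Trace:
`y, n, x = 15, 2, 9` → y = 15; n = 2; x = 9
`y, n = n, y` → y = 2; n = 15
`n, x = x, n` → n = 9; x = 15
So n = 9

Answer: 9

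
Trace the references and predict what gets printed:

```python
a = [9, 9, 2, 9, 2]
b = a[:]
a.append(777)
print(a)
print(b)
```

Key concept: slice [:] creates copy.
Step by step:
`a = [9, 9, 2, 9, 2]` → a = [9, 9, 2, 9, 2]
`b = a[:]` → b = [9, 9, 2, 9, 2]
`a.append(777)` → a = [9, 9, 2, 9, 2, 777]
`print(a)` → prints [9, 9, 2, 9, 2, 777]
`print(b)` → prints [9, 9, 2, 9, 2]

Answer:
[9, 9, 2, 9, 2, 777]
[9, 9, 2, 9, 2]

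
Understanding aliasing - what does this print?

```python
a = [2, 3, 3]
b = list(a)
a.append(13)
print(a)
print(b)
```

Key concept: list() constructor creates copy.
Step by step:
`a = [2, 3, 3]` → a = [2, 3, 3]
`b = list(a)` → b = [2, 3, 3]
`a.append(13)` → a = [2, 3, 3, 13]
`print(a)` → prints [2, 3, 3, 13]
`print(b)` → prints [2, 3, 3]

Answer:
[2, 3, 3, 13]
[2, 3, 3]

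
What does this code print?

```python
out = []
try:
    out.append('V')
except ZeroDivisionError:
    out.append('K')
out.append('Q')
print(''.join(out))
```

Execution trace: 'V' (try body, no exception) → 'Q' (after the try/except). Output: VQ

Answer: VQ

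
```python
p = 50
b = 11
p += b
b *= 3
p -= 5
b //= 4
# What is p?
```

Trace:
`p = 50` → p = 50
`b = 11` → b = 11
`p += b` → p = 61
`b *= 3` → b = 33
`p -= 5` → p = 56
`b //= 4` → b = 8
So p = 56

Answer: 56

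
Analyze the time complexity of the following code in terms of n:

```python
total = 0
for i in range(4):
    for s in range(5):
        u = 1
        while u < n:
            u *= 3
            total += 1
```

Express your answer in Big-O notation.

Each loop level contributes: 1 × 1 × log n. Multiplying the contributions gives O(log n).

Answer: O(log n)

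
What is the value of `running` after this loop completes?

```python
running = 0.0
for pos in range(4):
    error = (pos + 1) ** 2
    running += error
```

Sum of squared losses 1² + 2² + ... + 4²
`running` takes the values: 0.0 → 1.0 → 5.0 → 14.0 → 30.0

Answer: 30.0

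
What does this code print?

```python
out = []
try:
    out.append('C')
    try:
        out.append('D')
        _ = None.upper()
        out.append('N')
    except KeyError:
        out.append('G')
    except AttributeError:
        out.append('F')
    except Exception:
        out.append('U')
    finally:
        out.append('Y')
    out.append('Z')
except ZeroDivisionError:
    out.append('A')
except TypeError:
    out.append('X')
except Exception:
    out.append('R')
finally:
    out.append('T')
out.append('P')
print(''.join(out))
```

Execution trace: 'C' (try body) → 'D' (inner try body) → 'F' (inner except AttributeError) → 'Y' (inner finally) → 'Z' (try body, no exception) → 'T' (finally) → 'P' (after the try/except). Output: CDFYZTP

Answer: CDFYZTP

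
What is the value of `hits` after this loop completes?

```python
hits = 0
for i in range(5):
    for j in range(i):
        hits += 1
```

Triangle number: 0+1+2+...+4
`hits` takes the values: 0 → 1 → 2 → 3 → 4 → 5 → 6 → 7 → 8 → 9 → 10

Answer: 10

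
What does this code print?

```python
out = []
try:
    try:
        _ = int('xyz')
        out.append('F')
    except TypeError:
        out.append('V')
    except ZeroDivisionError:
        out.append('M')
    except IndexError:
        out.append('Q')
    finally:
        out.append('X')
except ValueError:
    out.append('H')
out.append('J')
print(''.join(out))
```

Execution trace: 'X' (finally) → 'H' (outer except ValueError) → 'J' (after the try/except). Output: XHJ

Answer: XHJ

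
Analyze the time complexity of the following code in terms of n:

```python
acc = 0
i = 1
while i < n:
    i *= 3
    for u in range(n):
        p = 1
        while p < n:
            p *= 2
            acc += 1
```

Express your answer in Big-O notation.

Each loop level contributes: log n × n × log n. Multiplying the contributions gives O(n log² n).

Answer: O(n log² n)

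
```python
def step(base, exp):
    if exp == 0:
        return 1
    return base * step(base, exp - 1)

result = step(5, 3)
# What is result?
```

step(5, 3) = 5 * 5 * 5 = 125

Answer: 125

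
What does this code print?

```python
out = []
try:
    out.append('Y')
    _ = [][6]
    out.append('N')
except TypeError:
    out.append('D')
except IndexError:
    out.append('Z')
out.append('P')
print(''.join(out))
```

Execution trace: 'Y' (try body) → 'Z' (except IndexError) → 'P' (after the try/except). Output: YZP

Answer: YZP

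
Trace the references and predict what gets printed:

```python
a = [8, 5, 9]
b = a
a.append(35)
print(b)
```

Key concept: basic list aliasing.
Step by step:
`a = [8, 5, 9]` → a = [8, 5, 9]
`b = a` → b = [8, 5, 9] (same object as a)
`a.append(35)` → a = [8, 5, 9, 35] (same object as b); b = [8, 5, 9, 35] (same object as a)
`print(b)` → prints [8, 5, 9, 35]

Answer: [8, 5, 9, 35]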